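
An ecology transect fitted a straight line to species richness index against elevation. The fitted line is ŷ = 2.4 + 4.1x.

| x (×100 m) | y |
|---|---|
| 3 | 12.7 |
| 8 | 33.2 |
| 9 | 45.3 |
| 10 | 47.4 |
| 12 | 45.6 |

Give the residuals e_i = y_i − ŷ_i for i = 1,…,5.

-2, -2, 6, 4, -6

x=3: ŷ = 2.4 + 4.1·3 = 14.7; e = 12.7 − 14.7 = -2
x=8: ŷ = 2.4 + 4.1·8 = 35.2; e = 33.2 − 35.2 = -2
x=9: ŷ = 2.4 + 4.1·9 = 39.3; e = 45.3 − 39.3 = 6
x=10: ŷ = 2.4 + 4.1·10 = 43.4; e = 47.4 − 43.4 = 4
x=12: ŷ = 2.4 + 4.1·12 = 51.6; e = 45.6 − 51.6 = -6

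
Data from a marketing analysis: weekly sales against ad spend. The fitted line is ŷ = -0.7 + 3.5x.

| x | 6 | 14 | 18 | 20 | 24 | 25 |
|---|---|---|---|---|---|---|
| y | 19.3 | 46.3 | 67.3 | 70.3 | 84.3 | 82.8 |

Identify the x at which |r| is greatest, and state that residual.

x=6: ŷ = -0.7 + 3.5·6 = 20.3; r = 19.3 − 20.3 = -1
x=14: ŷ = -0.7 + 3.5·14 = 48.3; r = 46.3 − 48.3 = -2
x=18: ŷ = -0.7 + 3.5·18 = 62.3; r = 67.3 − 62.3 = 5
x=20: ŷ = -0.7 + 3.5·20 = 69.3; r = 70.3 − 69.3 = 1
x=24: ŷ = -0.7 + 3.5·24 = 83.3; r = 84.3 − 83.3 = 1
x=25: ŷ = -0.7 + 3.5·25 = 86.8; r = 82.8 − 86.8 = -4
Largest |r| is 5 at x = 18, residual 5.

x = 18, r = 5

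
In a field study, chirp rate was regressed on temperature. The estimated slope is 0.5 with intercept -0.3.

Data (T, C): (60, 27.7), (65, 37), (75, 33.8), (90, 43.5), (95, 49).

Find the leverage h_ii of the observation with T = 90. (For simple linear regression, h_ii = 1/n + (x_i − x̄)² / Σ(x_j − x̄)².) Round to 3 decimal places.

h = 0.382

T̄ = (60 + 65 + 75 + 90 + 95)/5 = 77
Σ(T − T̄)² = 289 + 144 + 4 + 169 + 324 = 930
h = 1/5 + (13)²/930 = 0.2 + 0.18172 = 0.382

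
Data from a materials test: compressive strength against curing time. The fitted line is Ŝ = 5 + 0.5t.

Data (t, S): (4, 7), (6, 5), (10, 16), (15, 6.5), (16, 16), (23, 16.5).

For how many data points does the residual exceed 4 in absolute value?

t=4: Ŝ = 5 + 0.5·4 = 7; e = 7 − 7 = 0
t=6: Ŝ = 5 + 0.5·6 = 8; e = 5 − 8 = -3
t=10: Ŝ = 5 + 0.5·10 = 10; e = 16 − 10 = 6
t=15: Ŝ = 5 + 0.5·15 = 12.5; e = 6.5 − 12.5 = -6
t=16: Ŝ = 5 + 0.5·16 = 13; e = 16 − 13 = 3
t=23: Ŝ = 5 + 0.5·23 = 16.5; e = 16.5 − 16.5 = 0
|e| > 4: t=10 (|e|=6), t=15 (|e|=6) → 2

2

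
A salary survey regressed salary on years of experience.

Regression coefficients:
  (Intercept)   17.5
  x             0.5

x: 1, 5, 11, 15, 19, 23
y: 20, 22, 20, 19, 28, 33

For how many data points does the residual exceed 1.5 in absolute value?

5

x=1: ŷ = 17.5 + 0.5·1 = 18; e = 20 − 18 = 2
x=5: ŷ = 17.5 + 0.5·5 = 20; e = 22 − 20 = 2
x=11: ŷ = 17.5 + 0.5·11 = 23; e = 20 − 23 = -3
x=15: ŷ = 17.5 + 0.5·15 = 25; e = 19 − 25 = -6
x=19: ŷ = 17.5 + 0.5·19 = 27; e = 28 − 27 = 1
x=23: ŷ = 17.5 + 0.5·23 = 29; e = 33 − 29 = 4
|e| > 1.5: x=1 (|e|=2), x=5 (|e|=2), x=11 (|e|=3), x=15 (|e|=6), x=23 (|e|=4) → 5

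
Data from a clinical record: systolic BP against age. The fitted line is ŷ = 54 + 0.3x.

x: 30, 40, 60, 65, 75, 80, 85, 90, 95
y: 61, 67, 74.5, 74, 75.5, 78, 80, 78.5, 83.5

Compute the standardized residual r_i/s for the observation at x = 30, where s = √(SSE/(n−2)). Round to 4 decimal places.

-1.1832

x=30: ŷ = 54 + 0.3·30 = 63; r = 61 − 63 = -2
x=40: ŷ = 54 + 0.3·40 = 66; r = 67 − 66 = 1
x=60: ŷ = 54 + 0.3·60 = 72; r = 74.5 − 72 = 2.5
x=65: ŷ = 54 + 0.3·65 = 73.5; r = 74 − 73.5 = 0.5
x=75: ŷ = 54 + 0.3·75 = 76.5; r = 75.5 − 76.5 = -1
x=80: ŷ = 54 + 0.3·80 = 78; r = 78 − 78 = 0
x=85: ŷ = 54 + 0.3·85 = 79.5; r = 80 − 79.5 = 0.5
x=90: ŷ = 54 + 0.3·90 = 81; r = 78.5 − 81 = -2.5
x=95: ŷ = 54 + 0.3·95 = 82.5; r = 83.5 − 82.5 = 1
SSE = 4 + 1 + 6.25 + 0.25 + 1 + 0 + 0.25 + 6.25 + 1 = 20
s = √(20/7) = 1.69031
r/s = -2 / 1.69031 = -1.1832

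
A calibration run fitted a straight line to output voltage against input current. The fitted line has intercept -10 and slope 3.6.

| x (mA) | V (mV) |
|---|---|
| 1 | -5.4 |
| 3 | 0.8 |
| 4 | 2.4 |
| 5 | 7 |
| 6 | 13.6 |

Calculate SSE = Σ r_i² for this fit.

SSE = 10

x=1: V̂ = -10 + 3.6·1 = -6.4; r = -5.4 − (-6.4) = 1
x=3: V̂ = -10 + 3.6·3 = 0.8; r = 0.8 − 0.8 = 0
x=4: V̂ = -10 + 3.6·4 = 4.4; r = 2.4 − 4.4 = -2
x=5: V̂ = -10 + 3.6·5 = 8; r = 7 − 8 = -1
x=6: V̂ = -10 + 3.6·6 = 11.6; r = 13.6 − 11.6 = 2
SSE = 1 + 0 + 4 + 1 + 4 = 10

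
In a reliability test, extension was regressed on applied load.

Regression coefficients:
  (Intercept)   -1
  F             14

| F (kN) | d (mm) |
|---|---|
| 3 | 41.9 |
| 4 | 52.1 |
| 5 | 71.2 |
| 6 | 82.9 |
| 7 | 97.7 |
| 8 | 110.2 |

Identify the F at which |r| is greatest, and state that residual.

F=3: d̂ = -1 + 14·3 = 41; r = 41.9 − 41 = 0.9
F=4: d̂ = -1 + 14·4 = 55; r = 52.1 − 55 = -2.9
F=5: d̂ = -1 + 14·5 = 69; r = 71.2 − 69 = 2.2
F=6: d̂ = -1 + 14·6 = 83; r = 82.9 − 83 = -0.1
F=7: d̂ = -1 + 14·7 = 97; r = 97.7 − 97 = 0.7
F=8: d̂ = -1 + 14·8 = 111; r = 110.2 − 111 = -0.8
Largest |r| is 2.9 at F = 4, residual -2.9.

F = 4, r = -2.9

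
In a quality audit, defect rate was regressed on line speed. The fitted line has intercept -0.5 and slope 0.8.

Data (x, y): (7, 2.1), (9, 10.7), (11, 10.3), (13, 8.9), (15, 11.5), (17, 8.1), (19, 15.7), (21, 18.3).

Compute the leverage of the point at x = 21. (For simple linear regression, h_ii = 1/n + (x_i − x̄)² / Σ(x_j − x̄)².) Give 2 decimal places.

x̄ = (7 + 9 + 11 + 13 + 15 + 17 + 19 + 21)/8 = 14
Σ(x − x̄)² = 49 + 25 + 9 + 1 + 1 + 9 + 25 + 49 = 168
h = 1/8 + (7)²/168 = 0.125 + 0.291667 = 0.42

h = 0.42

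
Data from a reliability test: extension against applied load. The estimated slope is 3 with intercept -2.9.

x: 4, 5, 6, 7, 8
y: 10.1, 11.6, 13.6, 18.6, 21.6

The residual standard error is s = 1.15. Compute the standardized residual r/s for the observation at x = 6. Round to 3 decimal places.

-1.304

ŷ = -2.9 + 3·6 = 15.1
r = 13.6 − 15.1 = -1.5
r/s = -1.5 / 1.15 = -1.304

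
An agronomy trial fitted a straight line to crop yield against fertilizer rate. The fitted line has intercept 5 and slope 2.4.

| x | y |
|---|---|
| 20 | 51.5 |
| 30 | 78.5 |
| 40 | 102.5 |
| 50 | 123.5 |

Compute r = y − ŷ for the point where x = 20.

r = -1.5

ŷ = 5 + 2.4·20 = 53
r = 51.5 − 53 = -1.5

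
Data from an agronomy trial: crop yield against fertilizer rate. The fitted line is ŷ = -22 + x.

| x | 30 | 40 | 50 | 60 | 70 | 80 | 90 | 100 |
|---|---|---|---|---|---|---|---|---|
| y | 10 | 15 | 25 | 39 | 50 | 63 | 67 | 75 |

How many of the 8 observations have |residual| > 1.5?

x=30: ŷ = -22 + 30 = 8; e = 10 − 8 = 2
x=40: ŷ = -22 + 40 = 18; e = 15 − 18 = -3
x=50: ŷ = -22 + 50 = 28; e = 25 − 28 = -3
x=60: ŷ = -22 + 60 = 38; e = 39 − 38 = 1
x=70: ŷ = -22 + 70 = 48; e = 50 − 48 = 2
x=80: ŷ = -22 + 80 = 58; e = 63 − 58 = 5
x=90: ŷ = -22 + 90 = 68; e = 67 − 68 = -1
x=100: ŷ = -22 + 100 = 78; e = 75 − 78 = -3
|e| > 1.5: x=30 (|e|=2), x=40 (|e|=3), x=50 (|e|=3), x=70 (|e|=2), x=80 (|e|=5), x=100 (|e|=3) → 6

6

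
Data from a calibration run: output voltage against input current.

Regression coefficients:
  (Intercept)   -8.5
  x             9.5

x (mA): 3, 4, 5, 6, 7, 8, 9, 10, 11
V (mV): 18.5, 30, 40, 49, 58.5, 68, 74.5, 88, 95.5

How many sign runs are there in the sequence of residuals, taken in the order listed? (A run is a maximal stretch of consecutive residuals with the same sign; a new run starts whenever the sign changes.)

x=3: V̂ = -8.5 + 9.5·3 = 20; r = 18.5 − 20 = -1.5
x=4: V̂ = -8.5 + 9.5·4 = 29.5; r = 30 − 29.5 = 0.5
x=5: V̂ = -8.5 + 9.5·5 = 39; r = 40 − 39 = 1
x=6: V̂ = -8.5 + 9.5·6 = 48.5; r = 49 − 48.5 = 0.5
x=7: V̂ = -8.5 + 9.5·7 = 58; r = 58.5 − 58 = 0.5
x=8: V̂ = -8.5 + 9.5·8 = 67.5; r = 68 − 67.5 = 0.5
x=9: V̂ = -8.5 + 9.5·9 = 77; r = 74.5 − 77 = -2.5
x=10: V̂ = -8.5 + 9.5·10 = 86.5; r = 88 − 86.5 = 1.5
x=11: V̂ = -8.5 + 9.5·11 = 96; r = 95.5 − 96 = -0.5
Signs: − + + + + + − + −
Runs: −×1, +×5, −×1, +×1, −×1 → 5

5 runs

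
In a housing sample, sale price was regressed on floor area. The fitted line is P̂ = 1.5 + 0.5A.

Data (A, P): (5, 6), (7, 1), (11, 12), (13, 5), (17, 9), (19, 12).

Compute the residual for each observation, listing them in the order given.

A=5: P̂ = 1.5 + 0.5·5 = 4; e = 6 − 4 = 2
A=7: P̂ = 1.5 + 0.5·7 = 5; e = 1 − 5 = -4
A=11: P̂ = 1.5 + 0.5·11 = 7; e = 12 − 7 = 5
A=13: P̂ = 1.5 + 0.5·13 = 8; e = 5 − 8 = -3
A=17: P̂ = 1.5 + 0.5·17 = 10; e = 9 − 10 = -1
A=19: P̂ = 1.5 + 0.5·19 = 11; e = 12 − 11 = 1

2, -4, 5, -3, -1, 1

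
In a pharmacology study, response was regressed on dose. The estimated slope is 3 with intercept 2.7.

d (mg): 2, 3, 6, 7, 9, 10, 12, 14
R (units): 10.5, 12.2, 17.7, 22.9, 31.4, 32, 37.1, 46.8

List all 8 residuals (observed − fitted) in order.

1.8, 0.5, -3, -0.8, 1.7, -0.7, -1.6, 2.1

d=2: R̂ = 2.7 + 3·2 = 8.7; e = 10.5 − 8.7 = 1.8
d=3: R̂ = 2.7 + 3·3 = 11.7; e = 12.2 − 11.7 = 0.5
d=6: R̂ = 2.7 + 3·6 = 20.7; e = 17.7 − 20.7 = -3
d=7: R̂ = 2.7 + 3·7 = 23.7; e = 22.9 − 23.7 = -0.8
d=9: R̂ = 2.7 + 3·9 = 29.7; e = 31.4 − 29.7 = 1.7
d=10: R̂ = 2.7 + 3·10 = 32.7; e = 32 − 32.7 = -0.7
d=12: R̂ = 2.7 + 3·12 = 38.7; e = 37.1 − 38.7 = -1.6
d=14: R̂ = 2.7 + 3·14 = 44.7; e = 46.8 − 44.7 = 2.1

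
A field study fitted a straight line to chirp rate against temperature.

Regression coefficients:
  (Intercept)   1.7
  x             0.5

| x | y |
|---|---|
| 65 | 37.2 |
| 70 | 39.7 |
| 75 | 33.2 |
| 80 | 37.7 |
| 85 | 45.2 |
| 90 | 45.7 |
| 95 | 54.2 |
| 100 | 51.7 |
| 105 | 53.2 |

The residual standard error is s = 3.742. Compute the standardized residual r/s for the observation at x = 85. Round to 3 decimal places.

0.267

ŷ = 1.7 + 0.5·85 = 44.2
r = 45.2 − 44.2 = 1
r/s = 1 / 3.742 = 0.267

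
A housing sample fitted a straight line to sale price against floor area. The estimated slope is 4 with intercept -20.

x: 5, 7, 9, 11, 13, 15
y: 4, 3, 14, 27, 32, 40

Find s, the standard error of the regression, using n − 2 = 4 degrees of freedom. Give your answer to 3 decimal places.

s = 3.674

x=5: ŷ = -20 + 4·5 = 0; r = 4 − 0 = 4
x=7: ŷ = -20 + 4·7 = 8; r = 3 − 8 = -5
x=9: ŷ = -20 + 4·9 = 16; r = 14 − 16 = -2
x=11: ŷ = -20 + 4·11 = 24; r = 27 − 24 = 3
x=13: ŷ = -20 + 4·13 = 32; r = 32 − 32 = 0
x=15: ŷ = -20 + 4·15 = 40; r = 40 − 40 = 0
SSE = 16 + 25 + 4 + 9 + 0 + 0 = 54
s = √(54/4) = √13.5 ≈ 3.674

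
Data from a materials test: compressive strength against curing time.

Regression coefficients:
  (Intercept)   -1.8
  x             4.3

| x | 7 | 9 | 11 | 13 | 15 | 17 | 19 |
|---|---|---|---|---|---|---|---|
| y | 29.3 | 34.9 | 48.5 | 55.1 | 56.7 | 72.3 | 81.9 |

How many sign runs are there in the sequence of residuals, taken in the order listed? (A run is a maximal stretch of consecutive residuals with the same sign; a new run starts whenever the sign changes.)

x=7: ŷ = -1.8 + 4.3·7 = 28.3; r = 29.3 − 28.3 = 1
x=9: ŷ = -1.8 + 4.3·9 = 36.9; r = 34.9 − 36.9 = -2
x=11: ŷ = -1.8 + 4.3·11 = 45.5; r = 48.5 − 45.5 = 3
x=13: ŷ = -1.8 + 4.3·13 = 54.1; r = 55.1 − 54.1 = 1
x=15: ŷ = -1.8 + 4.3·15 = 62.7; r = 56.7 − 62.7 = -6
x=17: ŷ = -1.8 + 4.3·17 = 71.3; r = 72.3 − 71.3 = 1
x=19: ŷ = -1.8 + 4.3·19 = 79.9; r = 81.9 − 79.9 = 2
Signs: + − + + − + +
Runs: +×1, −×1, +×2, −×1, +×2 → 5

5 runs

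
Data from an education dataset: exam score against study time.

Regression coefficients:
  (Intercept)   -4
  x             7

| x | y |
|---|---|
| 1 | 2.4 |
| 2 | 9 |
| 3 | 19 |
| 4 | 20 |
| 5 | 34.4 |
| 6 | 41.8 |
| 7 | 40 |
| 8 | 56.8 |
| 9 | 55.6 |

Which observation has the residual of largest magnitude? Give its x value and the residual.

x = 7, e = -5

x=1: ŷ = -4 + 7·1 = 3; e = 2.4 − 3 = -0.6
x=2: ŷ = -4 + 7·2 = 10; e = 9 − 10 = -1
x=3: ŷ = -4 + 7·3 = 17; e = 19 − 17 = 2
x=4: ŷ = -4 + 7·4 = 24; e = 20 − 24 = -4
x=5: ŷ = -4 + 7·5 = 31; e = 34.4 − 31 = 3.4
x=6: ŷ = -4 + 7·6 = 38; e = 41.8 − 38 = 3.8
x=7: ŷ = -4 + 7·7 = 45; e = 40 − 45 = -5
x=8: ŷ = -4 + 7·8 = 52; e = 56.8 − 52 = 4.8
x=9: ŷ = -4 + 7·9 = 59; e = 55.6 − 59 = -3.4
Largest |e| is 5 at x = 7, residual -5.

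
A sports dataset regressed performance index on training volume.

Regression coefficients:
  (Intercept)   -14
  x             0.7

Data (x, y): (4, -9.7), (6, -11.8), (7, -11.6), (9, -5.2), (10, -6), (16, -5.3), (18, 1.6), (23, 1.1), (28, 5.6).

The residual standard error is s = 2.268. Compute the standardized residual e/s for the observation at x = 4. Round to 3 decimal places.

0.661

ŷ = -14 + 0.7·4 = -11.2
e = -9.7 − (-11.2) = 1.5
e/s = 1.5 / 2.268 = 0.661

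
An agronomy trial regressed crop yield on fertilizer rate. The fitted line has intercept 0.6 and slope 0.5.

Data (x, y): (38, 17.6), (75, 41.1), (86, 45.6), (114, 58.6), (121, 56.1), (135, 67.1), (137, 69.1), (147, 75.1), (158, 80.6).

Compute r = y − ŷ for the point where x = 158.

ŷ = 0.6 + 0.5·158 = 79.6
r = 80.6 − 79.6 = 1

r = 1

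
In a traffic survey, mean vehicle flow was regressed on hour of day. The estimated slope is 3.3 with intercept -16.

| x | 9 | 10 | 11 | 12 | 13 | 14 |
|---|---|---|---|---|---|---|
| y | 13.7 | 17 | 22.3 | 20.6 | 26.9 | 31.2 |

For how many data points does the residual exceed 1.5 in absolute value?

x=9: ŷ = -16 + 3.3·9 = 13.7; r = 13.7 − 13.7 = 0
x=10: ŷ = -16 + 3.3·10 = 17; r = 17 − 17 = 0
x=11: ŷ = -16 + 3.3·11 = 20.3; r = 22.3 − 20.3 = 2
x=12: ŷ = -16 + 3.3·12 = 23.6; r = 20.6 − 23.6 = -3
x=13: ŷ = -16 + 3.3·13 = 26.9; r = 26.9 − 26.9 = 0
x=14: ŷ = -16 + 3.3·14 = 30.2; r = 31.2 − 30.2 = 1
|r| > 1.5: x=11 (|r|=2), x=12 (|r|=3) → 2

2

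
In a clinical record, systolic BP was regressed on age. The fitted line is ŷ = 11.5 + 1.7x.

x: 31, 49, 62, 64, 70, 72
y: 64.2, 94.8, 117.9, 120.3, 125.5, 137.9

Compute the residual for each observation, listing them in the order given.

0, 0, 1, 0, -5, 4

x=31: ŷ = 11.5 + 1.7·31 = 64.2; r = 64.2 − 64.2 = 0
x=49: ŷ = 11.5 + 1.7·49 = 94.8; r = 94.8 − 94.8 = 0
x=62: ŷ = 11.5 + 1.7·62 = 116.9; r = 117.9 − 116.9 = 1
x=64: ŷ = 11.5 + 1.7·64 = 120.3; r = 120.3 − 120.3 = 0
x=70: ŷ = 11.5 + 1.7·70 = 130.5; r = 125.5 − 130.5 = -5
x=72: ŷ = 11.5 + 1.7·72 = 133.9; r = 137.9 − 133.9 = 4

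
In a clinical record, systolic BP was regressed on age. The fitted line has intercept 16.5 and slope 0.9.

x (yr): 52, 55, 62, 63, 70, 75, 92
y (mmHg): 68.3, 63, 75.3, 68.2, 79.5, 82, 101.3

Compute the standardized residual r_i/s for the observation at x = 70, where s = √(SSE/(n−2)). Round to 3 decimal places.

0.000

x=52: ŷ = 16.5 + 0.9·52 = 63.3; r = 68.3 − 63.3 = 5
x=55: ŷ = 16.5 + 0.9·55 = 66; r = 63 − 66 = -3
x=62: ŷ = 16.5 + 0.9·62 = 72.3; r = 75.3 − 72.3 = 3
x=63: ŷ = 16.5 + 0.9·63 = 73.2; r = 68.2 − 73.2 = -5
x=70: ŷ = 16.5 + 0.9·70 = 79.5; r = 79.5 − 79.5 = 0
x=75: ŷ = 16.5 + 0.9·75 = 84; r = 82 − 84 = -2
x=92: ŷ = 16.5 + 0.9·92 = 99.3; r = 101.3 − 99.3 = 2
SSE = 25 + 9 + 9 + 25 + 0 + 4 + 4 = 76
s = √(76/5) = 3.89872
r/s = 0 / 3.89872 = 0.000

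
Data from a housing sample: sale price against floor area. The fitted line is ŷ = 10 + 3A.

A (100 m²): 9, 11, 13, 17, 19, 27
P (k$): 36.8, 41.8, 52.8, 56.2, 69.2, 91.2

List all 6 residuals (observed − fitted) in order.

A=9: ŷ = 10 + 3·9 = 37; e = 36.8 − 37 = -0.2
A=11: ŷ = 10 + 3·11 = 43; e = 41.8 − 43 = -1.2
A=13: ŷ = 10 + 3·13 = 49; e = 52.8 − 49 = 3.8
A=17: ŷ = 10 + 3·17 = 61; e = 56.2 − 61 = -4.8
A=19: ŷ = 10 + 3·19 = 67; e = 69.2 − 67 = 2.2
A=27: ŷ = 10 + 3·27 = 91; e = 91.2 − 91 = 0.2

-0.2, -1.2, 3.8, -4.8, 2.2, 0.2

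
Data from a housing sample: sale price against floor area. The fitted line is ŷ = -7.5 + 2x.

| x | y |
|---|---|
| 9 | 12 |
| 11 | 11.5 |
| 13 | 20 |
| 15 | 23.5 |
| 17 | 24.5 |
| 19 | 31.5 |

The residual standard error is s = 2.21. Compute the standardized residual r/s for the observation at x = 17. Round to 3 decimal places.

-0.905

ŷ = -7.5 + 2·17 = 26.5
r = 24.5 − 26.5 = -2
r/s = -2 / 2.21 = -0.905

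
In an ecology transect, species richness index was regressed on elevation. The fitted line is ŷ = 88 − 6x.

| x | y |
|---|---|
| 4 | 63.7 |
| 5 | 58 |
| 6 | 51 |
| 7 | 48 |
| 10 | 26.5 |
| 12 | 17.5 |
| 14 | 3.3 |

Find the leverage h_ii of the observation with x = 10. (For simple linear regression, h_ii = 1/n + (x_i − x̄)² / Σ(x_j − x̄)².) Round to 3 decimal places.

h = 0.177

x̄ = (4 + 5 + 6 + 7 + 10 + 12 + 14)/7 = 8.28571
Σ(x − x̄)² = 18.3673 + 10.7959 + 5.22449 + 1.65306 + 2.93878 + 13.7959 + 32.6531 = 85.4286
h = 1/7 + (1.71429)²/85.4286 = 0.142857 + 0.0344004 = 0.177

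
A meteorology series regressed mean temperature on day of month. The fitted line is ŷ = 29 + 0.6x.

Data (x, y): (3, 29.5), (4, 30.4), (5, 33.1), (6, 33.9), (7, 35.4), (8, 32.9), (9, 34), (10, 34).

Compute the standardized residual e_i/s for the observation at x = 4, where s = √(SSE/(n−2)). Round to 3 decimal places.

x=3: ŷ = 29 + 0.6·3 = 30.8; e = 29.5 − 30.8 = -1.3
x=4: ŷ = 29 + 0.6·4 = 31.4; e = 30.4 − 31.4 = -1
x=5: ŷ = 29 + 0.6·5 = 32; e = 33.1 − 32 = 1.1
x=6: ŷ = 29 + 0.6·6 = 32.6; e = 33.9 − 32.6 = 1.3
x=7: ŷ = 29 + 0.6·7 = 33.2; e = 35.4 − 33.2 = 2.2
x=8: ŷ = 29 + 0.6·8 = 33.8; e = 32.9 − 33.8 = -0.9
x=9: ŷ = 29 + 0.6·9 = 34.4; e = 34 − 34.4 = -0.4
x=10: ŷ = 29 + 0.6·10 = 35; e = 34 − 35 = -1
SSE = 1.69 + 1 + 1.21 + 1.69 + 4.84 + 0.81 + 0.16 + 1 = 12.4
s = √(12.4/6) = 1.43759
e/s = -1 / 1.43759 = -0.696

-0.696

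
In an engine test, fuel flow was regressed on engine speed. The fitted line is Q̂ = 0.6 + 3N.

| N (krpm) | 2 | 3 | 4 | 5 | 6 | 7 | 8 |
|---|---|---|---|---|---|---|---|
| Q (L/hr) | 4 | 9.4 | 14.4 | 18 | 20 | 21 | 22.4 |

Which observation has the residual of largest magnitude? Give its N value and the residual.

N=2: Q̂ = 0.6 + 3·2 = 6.6; r = 4 − 6.6 = -2.6
N=3: Q̂ = 0.6 + 3·3 = 9.6; r = 9.4 − 9.6 = -0.2
N=4: Q̂ = 0.6 + 3·4 = 12.6; r = 14.4 − 12.6 = 1.8
N=5: Q̂ = 0.6 + 3·5 = 15.6; r = 18 − 15.6 = 2.4
N=6: Q̂ = 0.6 + 3·6 = 18.6; r = 20 − 18.6 = 1.4
N=7: Q̂ = 0.6 + 3·7 = 21.6; r = 21 − 21.6 = -0.6
N=8: Q̂ = 0.6 + 3·8 = 24.6; r = 22.4 − 24.6 = -2.2
Largest |r| is 2.6 at N = 2, residual -2.6.

N = 2, r = -2.6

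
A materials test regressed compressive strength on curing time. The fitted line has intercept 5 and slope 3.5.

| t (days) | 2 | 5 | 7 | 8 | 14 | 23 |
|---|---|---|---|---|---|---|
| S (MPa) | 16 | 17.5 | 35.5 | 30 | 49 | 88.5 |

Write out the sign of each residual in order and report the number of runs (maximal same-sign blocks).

t=2: Ŝ = 5 + 3.5·2 = 12; e = 16 − 12 = 4
t=5: Ŝ = 5 + 3.5·5 = 22.5; e = 17.5 − 22.5 = -5
t=7: Ŝ = 5 + 3.5·7 = 29.5; e = 35.5 − 29.5 = 6
t=8: Ŝ = 5 + 3.5·8 = 33; e = 30 − 33 = -3
t=14: Ŝ = 5 + 3.5·14 = 54; e = 49 − 54 = -5
t=23: Ŝ = 5 + 3.5·23 = 85.5; e = 88.5 − 85.5 = 3
Signs: + − + − − +
Runs: +×1, −×1, +×1, −×2, +×1 → 5

5 runs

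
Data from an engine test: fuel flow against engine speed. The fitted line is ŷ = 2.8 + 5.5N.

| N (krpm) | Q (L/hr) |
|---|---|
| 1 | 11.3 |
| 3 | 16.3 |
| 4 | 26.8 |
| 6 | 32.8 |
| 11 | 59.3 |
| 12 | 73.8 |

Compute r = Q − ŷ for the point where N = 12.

ŷ = 2.8 + 5.5·12 = 68.8
r = 73.8 − 68.8 = 5

r = 5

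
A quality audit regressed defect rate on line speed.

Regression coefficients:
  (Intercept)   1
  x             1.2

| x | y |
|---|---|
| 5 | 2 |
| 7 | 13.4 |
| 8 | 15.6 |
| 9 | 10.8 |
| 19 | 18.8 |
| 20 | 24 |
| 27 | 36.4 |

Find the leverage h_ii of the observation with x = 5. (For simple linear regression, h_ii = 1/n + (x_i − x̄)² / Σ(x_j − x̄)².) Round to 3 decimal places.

h = 0.318

x̄ = (5 + 7 + 8 + 9 + 19 + 20 + 27)/7 = 13.5714
Σ(x − x̄)² = 73.4694 + 43.1837 + 31.0408 + 20.898 + 29.4694 + 41.3265 + 180.327 = 419.714
h = 1/7 + (-8.57143)²/419.714 = 0.142857 + 0.175046 = 0.318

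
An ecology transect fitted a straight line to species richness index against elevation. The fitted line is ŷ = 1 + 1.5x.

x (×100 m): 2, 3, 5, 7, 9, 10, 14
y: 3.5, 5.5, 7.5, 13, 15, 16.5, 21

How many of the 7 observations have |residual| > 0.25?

6

x=2: ŷ = 1 + 1.5·2 = 4; r = 3.5 − 4 = -0.5
x=3: ŷ = 1 + 1.5·3 = 5.5; r = 5.5 − 5.5 = 0
x=5: ŷ = 1 + 1.5·5 = 8.5; r = 7.5 − 8.5 = -1
x=7: ŷ = 1 + 1.5·7 = 11.5; r = 13 − 11.5 = 1.5
x=9: ŷ = 1 + 1.5·9 = 14.5; r = 15 − 14.5 = 0.5
x=10: ŷ = 1 + 1.5·10 = 16; r = 16.5 − 16 = 0.5
x=14: ŷ = 1 + 1.5·14 = 22; r = 21 − 22 = -1
|r| > 0.25: x=2 (|r|=0.5), x=5 (|r|=1), x=7 (|r|=1.5), x=9 (|r|=0.5), x=10 (|r|=0.5), x=14 (|r|=1) → 6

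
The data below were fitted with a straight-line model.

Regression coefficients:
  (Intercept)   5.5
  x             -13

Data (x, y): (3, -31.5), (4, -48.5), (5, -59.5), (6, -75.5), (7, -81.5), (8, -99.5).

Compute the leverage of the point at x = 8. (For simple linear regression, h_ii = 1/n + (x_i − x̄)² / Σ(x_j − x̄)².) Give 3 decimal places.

h = 0.524

x̄ = (3 + 4 + 5 + 6 + 7 + 8)/6 = 5.5
Σ(x − x̄)² = 6.25 + 2.25 + 0.25 + 0.25 + 2.25 + 6.25 = 17.5
h = 1/6 + (2.5)²/17.5 = 0.166667 + 0.357143 = 0.524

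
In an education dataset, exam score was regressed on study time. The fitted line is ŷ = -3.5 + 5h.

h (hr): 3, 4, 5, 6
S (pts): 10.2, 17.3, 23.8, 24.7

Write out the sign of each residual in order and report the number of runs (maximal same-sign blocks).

h=3: ŷ = -3.5 + 5·3 = 11.5; e = 10.2 − 11.5 = -1.3
h=4: ŷ = -3.5 + 5·4 = 16.5; e = 17.3 − 16.5 = 0.8
h=5: ŷ = -3.5 + 5·5 = 21.5; e = 23.8 − 21.5 = 2.3
h=6: ŷ = -3.5 + 5·6 = 26.5; e = 24.7 − 26.5 = -1.8
Signs: − + + −
Runs: −×1, +×2, −×1 → 3

3 runs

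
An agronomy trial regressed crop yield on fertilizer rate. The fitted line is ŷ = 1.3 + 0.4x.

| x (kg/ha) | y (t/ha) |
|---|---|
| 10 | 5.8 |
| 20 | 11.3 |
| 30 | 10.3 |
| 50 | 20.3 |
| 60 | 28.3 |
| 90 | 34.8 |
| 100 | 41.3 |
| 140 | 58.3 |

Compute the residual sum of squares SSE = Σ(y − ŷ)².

x=10: ŷ = 1.3 + 0.4·10 = 5.3; r = 5.8 − 5.3 = 0.5
x=20: ŷ = 1.3 + 0.4·20 = 9.3; r = 11.3 − 9.3 = 2
x=30: ŷ = 1.3 + 0.4·30 = 13.3; r = 10.3 − 13.3 = -3
x=50: ŷ = 1.3 + 0.4·50 = 21.3; r = 20.3 − 21.3 = -1
x=60: ŷ = 1.3 + 0.4·60 = 25.3; r = 28.3 − 25.3 = 3
x=90: ŷ = 1.3 + 0.4·90 = 37.3; r = 34.8 − 37.3 = -2.5
x=100: ŷ = 1.3 + 0.4·100 = 41.3; r = 41.3 − 41.3 = 0
x=140: ŷ = 1.3 + 0.4·140 = 57.3; r = 58.3 − 57.3 = 1
SSE = 0.25 + 4 + 9 + 1 + 9 + 6.25 + 0 + 1 = 30.5

SSE = 30.5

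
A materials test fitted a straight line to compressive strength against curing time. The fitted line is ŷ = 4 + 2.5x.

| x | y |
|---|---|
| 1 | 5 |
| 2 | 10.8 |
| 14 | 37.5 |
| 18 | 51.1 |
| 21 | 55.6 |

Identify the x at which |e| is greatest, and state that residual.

x = 18, e = 2.1

x=1: ŷ = 4 + 2.5·1 = 6.5; e = 5 − 6.5 = -1.5
x=2: ŷ = 4 + 2.5·2 = 9; e = 10.8 − 9 = 1.8
x=14: ŷ = 4 + 2.5·14 = 39; e = 37.5 − 39 = -1.5
x=18: ŷ = 4 + 2.5·18 = 49; e = 51.1 − 49 = 2.1
x=21: ŷ = 4 + 2.5·21 = 56.5; e = 55.6 − 56.5 = -0.9
Largest |e| is 2.1 at x = 18, residual 2.1.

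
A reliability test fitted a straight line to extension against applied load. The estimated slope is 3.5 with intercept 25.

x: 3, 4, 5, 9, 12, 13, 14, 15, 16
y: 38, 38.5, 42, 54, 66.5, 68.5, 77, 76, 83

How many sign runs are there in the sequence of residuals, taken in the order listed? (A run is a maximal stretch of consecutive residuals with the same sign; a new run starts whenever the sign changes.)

5 runs

x=3: ŷ = 25 + 3.5·3 = 35.5; e = 38 − 35.5 = 2.5
x=4: ŷ = 25 + 3.5·4 = 39; e = 38.5 − 39 = -0.5
x=5: ŷ = 25 + 3.5·5 = 42.5; e = 42 − 42.5 = -0.5
x=9: ŷ = 25 + 3.5·9 = 56.5; e = 54 − 56.5 = -2.5
x=12: ŷ = 25 + 3.5·12 = 67; e = 66.5 − 67 = -0.5
x=13: ŷ = 25 + 3.5·13 = 70.5; e = 68.5 − 70.5 = -2
x=14: ŷ = 25 + 3.5·14 = 74; e = 77 − 74 = 3
x=15: ŷ = 25 + 3.5·15 = 77.5; e = 76 − 77.5 = -1.5
x=16: ŷ = 25 + 3.5·16 = 81; e = 83 − 81 = 2
Signs: + − − − − − + − +
Runs: +×1, −×5, +×1, −×1, +×1 → 5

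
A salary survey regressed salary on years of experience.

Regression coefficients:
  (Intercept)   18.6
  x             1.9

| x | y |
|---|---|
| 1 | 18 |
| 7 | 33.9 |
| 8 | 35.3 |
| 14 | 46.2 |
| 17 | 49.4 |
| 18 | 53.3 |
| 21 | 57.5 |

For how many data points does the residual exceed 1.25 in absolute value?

x=1: ŷ = 18.6 + 1.9·1 = 20.5; e = 18 − 20.5 = -2.5
x=7: ŷ = 18.6 + 1.9·7 = 31.9; e = 33.9 − 31.9 = 2
x=8: ŷ = 18.6 + 1.9·8 = 33.8; e = 35.3 − 33.8 = 1.5
x=14: ŷ = 18.6 + 1.9·14 = 45.2; e = 46.2 − 45.2 = 1
x=17: ŷ = 18.6 + 1.9·17 = 50.9; e = 49.4 − 50.9 = -1.5
x=18: ŷ = 18.6 + 1.9·18 = 52.8; e = 53.3 − 52.8 = 0.5
x=21: ŷ = 18.6 + 1.9·21 = 58.5; e = 57.5 − 58.5 = -1
|e| > 1.25: x=1 (|e|=2.5), x=7 (|e|=2), x=8 (|e|=1.5), x=17 (|e|=1.5) → 4

4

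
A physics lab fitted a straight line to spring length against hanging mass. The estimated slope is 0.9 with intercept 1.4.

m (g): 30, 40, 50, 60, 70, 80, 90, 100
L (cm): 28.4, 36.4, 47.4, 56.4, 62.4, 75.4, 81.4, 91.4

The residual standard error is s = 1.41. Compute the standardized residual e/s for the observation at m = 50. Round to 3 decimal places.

0.709

L̂ = 1.4 + 0.9·50 = 46.4
e = 47.4 − 46.4 = 1
e/s = 1 / 1.41 = 0.709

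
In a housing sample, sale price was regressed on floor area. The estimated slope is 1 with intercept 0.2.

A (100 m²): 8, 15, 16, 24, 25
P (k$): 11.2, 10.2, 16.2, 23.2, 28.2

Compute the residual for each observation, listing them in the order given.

3, -5, 0, -1, 3

A=8: ŷ = 0.2 + 8 = 8.2; e = 11.2 − 8.2 = 3
A=15: ŷ = 0.2 + 15 = 15.2; e = 10.2 − 15.2 = -5
A=16: ŷ = 0.2 + 16 = 16.2; e = 16.2 − 16.2 = 0
A=24: ŷ = 0.2 + 24 = 24.2; e = 23.2 − 24.2 = -1
A=25: ŷ = 0.2 + 25 = 25.2; e = 28.2 − 25.2 = 3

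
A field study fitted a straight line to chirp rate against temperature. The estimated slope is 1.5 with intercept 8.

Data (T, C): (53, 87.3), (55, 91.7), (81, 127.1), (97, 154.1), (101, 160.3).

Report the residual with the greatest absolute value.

T=53: ŷ = 8 + 1.5·53 = 87.5; r = 87.3 − 87.5 = -0.2
T=55: ŷ = 8 + 1.5·55 = 90.5; r = 91.7 − 90.5 = 1.2
T=81: ŷ = 8 + 1.5·81 = 129.5; r = 127.1 − 129.5 = -2.4
T=97: ŷ = 8 + 1.5·97 = 153.5; r = 154.1 − 153.5 = 0.6
T=101: ŷ = 8 + 1.5·101 = 159.5; r = 160.3 − 159.5 = 0.8
Largest |r| is 2.4 at T = 81, residual -2.4.

r = -2.4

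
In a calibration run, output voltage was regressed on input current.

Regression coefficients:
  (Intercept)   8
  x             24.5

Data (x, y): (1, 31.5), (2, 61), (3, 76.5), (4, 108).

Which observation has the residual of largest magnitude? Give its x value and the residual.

x=1: ŷ = 8 + 24.5·1 = 32.5; e = 31.5 − 32.5 = -1
x=2: ŷ = 8 + 24.5·2 = 57; e = 61 − 57 = 4
x=3: ŷ = 8 + 24.5·3 = 81.5; e = 76.5 − 81.5 = -5
x=4: ŷ = 8 + 24.5·4 = 106; e = 108 − 106 = 2
Largest |e| is 5 at x = 3, residual -5.

x = 3, e = -5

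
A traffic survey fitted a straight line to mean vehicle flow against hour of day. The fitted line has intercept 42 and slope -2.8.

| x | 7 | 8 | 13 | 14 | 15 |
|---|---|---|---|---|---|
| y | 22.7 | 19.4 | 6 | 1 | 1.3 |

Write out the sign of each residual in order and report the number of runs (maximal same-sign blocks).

5 runs

x=7: ŷ = 42 − 2.8·7 = 22.4; r = 22.7 − 22.4 = 0.3
x=8: ŷ = 42 − 2.8·8 = 19.6; r = 19.4 − 19.6 = -0.2
x=13: ŷ = 42 − 2.8·13 = 5.6; r = 6 − 5.6 = 0.4
x=14: ŷ = 42 − 2.8·14 = 2.8; r = 1 − 2.8 = -1.8
x=15: ŷ = 42 − 2.8·15 = 0; r = 1.3 − 0 = 1.3
Signs: + − + − +
Runs: +×1, −×1, +×1, −×1, +×1 → 5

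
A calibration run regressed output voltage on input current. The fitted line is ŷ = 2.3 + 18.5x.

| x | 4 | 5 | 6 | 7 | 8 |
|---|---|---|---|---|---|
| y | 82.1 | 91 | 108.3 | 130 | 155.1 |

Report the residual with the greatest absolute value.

x=4: ŷ = 2.3 + 18.5·4 = 76.3; r = 82.1 − 76.3 = 5.8
x=5: ŷ = 2.3 + 18.5·5 = 94.8; r = 91 − 94.8 = -3.8
x=6: ŷ = 2.3 + 18.5·6 = 113.3; r = 108.3 − 113.3 = -5
x=7: ŷ = 2.3 + 18.5·7 = 131.8; r = 130 − 131.8 = -1.8
x=8: ŷ = 2.3 + 18.5·8 = 150.3; r = 155.1 − 150.3 = 4.8
Largest |r| is 5.8 at x = 4, residual 5.8.

r = 5.8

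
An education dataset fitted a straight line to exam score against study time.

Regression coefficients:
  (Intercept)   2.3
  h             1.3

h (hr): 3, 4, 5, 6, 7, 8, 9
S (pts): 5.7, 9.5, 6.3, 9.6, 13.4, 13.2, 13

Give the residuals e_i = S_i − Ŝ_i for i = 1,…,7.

-0.5, 2, -2.5, -0.5, 2, 0.5, -1

h=3: Ŝ = 2.3 + 1.3·3 = 6.2; e = 5.7 − 6.2 = -0.5
h=4: Ŝ = 2.3 + 1.3·4 = 7.5; e = 9.5 − 7.5 = 2
h=5: Ŝ = 2.3 + 1.3·5 = 8.8; e = 6.3 − 8.8 = -2.5
h=6: Ŝ = 2.3 + 1.3·6 = 10.1; e = 9.6 − 10.1 = -0.5
h=7: Ŝ = 2.3 + 1.3·7 = 11.4; e = 13.4 − 11.4 = 2
h=8: Ŝ = 2.3 + 1.3·8 = 12.7; e = 13.2 − 12.7 = 0.5
h=9: Ŝ = 2.3 + 1.3·9 = 14; e = 13 − 14 = -1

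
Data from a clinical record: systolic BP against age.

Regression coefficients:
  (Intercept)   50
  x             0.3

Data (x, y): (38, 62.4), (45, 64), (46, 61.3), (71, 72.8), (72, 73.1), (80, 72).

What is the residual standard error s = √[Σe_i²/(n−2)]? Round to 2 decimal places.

x=38: ŷ = 50 + 0.3·38 = 61.4; e = 62.4 − 61.4 = 1
x=45: ŷ = 50 + 0.3·45 = 63.5; e = 64 − 63.5 = 0.5
x=46: ŷ = 50 + 0.3·46 = 63.8; e = 61.3 − 63.8 = -2.5
x=71: ŷ = 50 + 0.3·71 = 71.3; e = 72.8 − 71.3 = 1.5
x=72: ŷ = 50 + 0.3·72 = 71.6; e = 73.1 − 71.6 = 1.5
x=80: ŷ = 50 + 0.3·80 = 74; e = 72 − 74 = -2
SSE = 1 + 0.25 + 6.25 + 2.25 + 2.25 + 4 = 16
s = √(16/4) = √4 ≈ 2.00

s = 2.00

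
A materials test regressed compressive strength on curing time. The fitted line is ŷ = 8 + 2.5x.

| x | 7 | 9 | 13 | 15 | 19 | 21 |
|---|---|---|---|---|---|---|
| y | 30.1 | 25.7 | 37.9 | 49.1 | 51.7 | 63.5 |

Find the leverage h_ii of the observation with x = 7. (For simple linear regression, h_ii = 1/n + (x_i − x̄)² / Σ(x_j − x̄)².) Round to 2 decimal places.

h = 0.49

x̄ = (7 + 9 + 13 + 15 + 19 + 21)/6 = 14
Σ(x − x̄)² = 49 + 25 + 1 + 1 + 25 + 49 = 150
h = 1/6 + (-7)²/150 = 0.166667 + 0.326667 = 0.49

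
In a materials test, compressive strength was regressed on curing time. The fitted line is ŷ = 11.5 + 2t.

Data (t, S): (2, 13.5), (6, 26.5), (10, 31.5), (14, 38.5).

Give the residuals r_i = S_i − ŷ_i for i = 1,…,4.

-2, 3, 0, -1

t=2: ŷ = 11.5 + 2·2 = 15.5; r = 13.5 − 15.5 = -2
t=6: ŷ = 11.5 + 2·6 = 23.5; r = 26.5 − 23.5 = 3
t=10: ŷ = 11.5 + 2·10 = 31.5; r = 31.5 − 31.5 = 0
t=14: ŷ = 11.5 + 2·14 = 39.5; r = 38.5 − 39.5 = -1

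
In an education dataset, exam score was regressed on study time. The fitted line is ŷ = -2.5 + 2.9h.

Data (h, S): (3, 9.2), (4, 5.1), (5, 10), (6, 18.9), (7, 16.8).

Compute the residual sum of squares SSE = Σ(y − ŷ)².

h=3: ŷ = -2.5 + 2.9·3 = 6.2; e = 9.2 − 6.2 = 3
h=4: ŷ = -2.5 + 2.9·4 = 9.1; e = 5.1 − 9.1 = -4
h=5: ŷ = -2.5 + 2.9·5 = 12; e = 10 − 12 = -2
h=6: ŷ = -2.5 + 2.9·6 = 14.9; e = 18.9 − 14.9 = 4
h=7: ŷ = -2.5 + 2.9·7 = 17.8; e = 16.8 − 17.8 = -1
SSE = 9 + 16 + 4 + 16 + 1 = 46

SSE = 46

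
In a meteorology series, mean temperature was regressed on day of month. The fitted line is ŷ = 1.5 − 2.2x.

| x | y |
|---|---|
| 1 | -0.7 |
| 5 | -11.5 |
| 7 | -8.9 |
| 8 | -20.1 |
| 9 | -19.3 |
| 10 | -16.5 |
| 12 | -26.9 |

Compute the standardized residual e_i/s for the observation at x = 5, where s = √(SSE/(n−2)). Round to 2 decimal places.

-0.55

x=1: ŷ = 1.5 − 2.2·1 = -0.7; e = -0.7 − (-0.7) = 0
x=5: ŷ = 1.5 − 2.2·5 = -9.5; e = -11.5 − (-9.5) = -2
x=7: ŷ = 1.5 − 2.2·7 = -13.9; e = -8.9 − (-13.9) = 5
x=8: ŷ = 1.5 − 2.2·8 = -16.1; e = -20.1 − (-16.1) = -4
x=9: ŷ = 1.5 − 2.2·9 = -18.3; e = -19.3 − (-18.3) = -1
x=10: ŷ = 1.5 − 2.2·10 = -20.5; e = -16.5 − (-20.5) = 4
x=12: ŷ = 1.5 − 2.2·12 = -24.9; e = -26.9 − (-24.9) = -2
SSE = 0 + 4 + 25 + 16 + 1 + 16 + 4 = 66
s = √(66/5) = 3.63318
e/s = -2 / 3.63318 = -0.55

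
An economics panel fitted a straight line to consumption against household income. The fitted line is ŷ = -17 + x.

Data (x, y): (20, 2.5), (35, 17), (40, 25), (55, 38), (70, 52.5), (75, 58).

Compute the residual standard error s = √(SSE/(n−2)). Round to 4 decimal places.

x=20: ŷ = -17 + 20 = 3; r = 2.5 − 3 = -0.5
x=35: ŷ = -17 + 35 = 18; r = 17 − 18 = -1
x=40: ŷ = -17 + 40 = 23; r = 25 − 23 = 2
x=55: ŷ = -17 + 55 = 38; r = 38 − 38 = 0
x=70: ŷ = -17 + 70 = 53; r = 52.5 − 53 = -0.5
x=75: ŷ = -17 + 75 = 58; r = 58 − 58 = 0
SSE = 0.25 + 1 + 4 + 0 + 0.25 + 0 = 5.5
s = √(5.5/4) = √1.375 ≈ 1.1726

s = 1.1726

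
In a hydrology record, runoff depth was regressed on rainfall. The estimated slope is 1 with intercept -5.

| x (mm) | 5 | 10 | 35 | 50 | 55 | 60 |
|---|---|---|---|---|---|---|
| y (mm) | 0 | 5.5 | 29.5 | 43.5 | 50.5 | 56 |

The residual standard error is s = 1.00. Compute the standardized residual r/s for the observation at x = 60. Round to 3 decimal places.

1.000

ŷ = -5 + 60 = 55
r = 56 − 55 = 1
r/s = 1 / 1.00 = 1.000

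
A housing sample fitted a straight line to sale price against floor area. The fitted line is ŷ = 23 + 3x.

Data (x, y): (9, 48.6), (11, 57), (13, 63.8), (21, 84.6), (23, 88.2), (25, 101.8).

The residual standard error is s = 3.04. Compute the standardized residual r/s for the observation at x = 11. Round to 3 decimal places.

0.329

ŷ = 23 + 3·11 = 56
r = 57 − 56 = 1
r/s = 1 / 3.04 = 0.329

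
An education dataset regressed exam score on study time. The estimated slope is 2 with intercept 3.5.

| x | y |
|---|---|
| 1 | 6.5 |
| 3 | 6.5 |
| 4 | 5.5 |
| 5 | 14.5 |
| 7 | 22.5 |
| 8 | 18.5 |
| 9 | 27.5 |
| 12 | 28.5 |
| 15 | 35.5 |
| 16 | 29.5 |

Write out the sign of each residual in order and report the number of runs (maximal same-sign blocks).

6 runs

x=1: ŷ = 3.5 + 2·1 = 5.5; e = 6.5 − 5.5 = 1
x=3: ŷ = 3.5 + 2·3 = 9.5; e = 6.5 − 9.5 = -3
x=4: ŷ = 3.5 + 2·4 = 11.5; e = 5.5 − 11.5 = -6
x=5: ŷ = 3.5 + 2·5 = 13.5; e = 14.5 − 13.5 = 1
x=7: ŷ = 3.5 + 2·7 = 17.5; e = 22.5 − 17.5 = 5
x=8: ŷ = 3.5 + 2·8 = 19.5; e = 18.5 − 19.5 = -1
x=9: ŷ = 3.5 + 2·9 = 21.5; e = 27.5 − 21.5 = 6
x=12: ŷ = 3.5 + 2·12 = 27.5; e = 28.5 − 27.5 = 1
x=15: ŷ = 3.5 + 2·15 = 33.5; e = 35.5 − 33.5 = 2
x=16: ŷ = 3.5 + 2·16 = 35.5; e = 29.5 − 35.5 = -6
Signs: + − − + + − + + + −
Runs: +×1, −×2, +×2, −×1, +×3, −×1 → 6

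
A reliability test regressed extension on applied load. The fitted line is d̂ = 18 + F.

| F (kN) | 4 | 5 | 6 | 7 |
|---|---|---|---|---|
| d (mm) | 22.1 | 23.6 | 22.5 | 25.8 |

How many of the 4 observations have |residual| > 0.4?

F=4: d̂ = 18 + 4 = 22; r = 22.1 − 22 = 0.1
F=5: d̂ = 18 + 5 = 23; r = 23.6 − 23 = 0.6
F=6: d̂ = 18 + 6 = 24; r = 22.5 − 24 = -1.5
F=7: d̂ = 18 + 7 = 25; r = 25.8 − 25 = 0.8
|r| > 0.4: F=5 (|r|=0.6), F=6 (|r|=1.5), F=7 (|r|=0.8) → 3

3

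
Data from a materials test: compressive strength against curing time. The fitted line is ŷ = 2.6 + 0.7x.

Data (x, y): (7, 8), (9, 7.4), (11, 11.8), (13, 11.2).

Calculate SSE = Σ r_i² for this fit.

SSE = 5

x=7: ŷ = 2.6 + 0.7·7 = 7.5; r = 8 − 7.5 = 0.5
x=9: ŷ = 2.6 + 0.7·9 = 8.9; r = 7.4 − 8.9 = -1.5
x=11: ŷ = 2.6 + 0.7·11 = 10.3; r = 11.8 − 10.3 = 1.5
x=13: ŷ = 2.6 + 0.7·13 = 11.7; r = 11.2 − 11.7 = -0.5
SSE = 0.25 + 2.25 + 2.25 + 0.25 = 5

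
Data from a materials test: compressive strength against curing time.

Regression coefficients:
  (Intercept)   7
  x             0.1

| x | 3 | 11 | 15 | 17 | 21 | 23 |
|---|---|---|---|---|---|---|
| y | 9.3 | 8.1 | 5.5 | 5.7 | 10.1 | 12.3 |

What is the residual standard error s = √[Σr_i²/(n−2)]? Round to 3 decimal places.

s = 2.828

x=3: ŷ = 7 + 0.1·3 = 7.3; r = 9.3 − 7.3 = 2
x=11: ŷ = 7 + 0.1·11 = 8.1; r = 8.1 − 8.1 = 0
x=15: ŷ = 7 + 0.1·15 = 8.5; r = 5.5 − 8.5 = -3
x=17: ŷ = 7 + 0.1·17 = 8.7; r = 5.7 − 8.7 = -3
x=21: ŷ = 7 + 0.1·21 = 9.1; r = 10.1 − 9.1 = 1
x=23: ŷ = 7 + 0.1·23 = 9.3; r = 12.3 − 9.3 = 3
SSE = 4 + 0 + 9 + 9 + 1 + 9 = 32
s = √(32/4) = √8 ≈ 2.828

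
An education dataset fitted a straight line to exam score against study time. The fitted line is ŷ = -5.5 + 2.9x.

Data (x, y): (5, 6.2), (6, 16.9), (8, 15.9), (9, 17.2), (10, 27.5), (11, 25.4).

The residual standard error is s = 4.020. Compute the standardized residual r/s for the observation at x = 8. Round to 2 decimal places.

ŷ = -5.5 + 2.9·8 = 17.7
r = 15.9 − 17.7 = -1.8
r/s = -1.8 / 4.020 = -0.45

-0.45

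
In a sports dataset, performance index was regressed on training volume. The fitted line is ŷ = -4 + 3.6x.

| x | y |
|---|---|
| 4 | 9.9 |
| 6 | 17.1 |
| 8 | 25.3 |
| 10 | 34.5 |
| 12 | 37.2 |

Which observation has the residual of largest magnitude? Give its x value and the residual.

x = 10, e = 2.5

x=4: ŷ = -4 + 3.6·4 = 10.4; e = 9.9 − 10.4 = -0.5
x=6: ŷ = -4 + 3.6·6 = 17.6; e = 17.1 − 17.6 = -0.5
x=8: ŷ = -4 + 3.6·8 = 24.8; e = 25.3 − 24.8 = 0.5
x=10: ŷ = -4 + 3.6·10 = 32; e = 34.5 − 32 = 2.5
x=12: ŷ = -4 + 3.6·12 = 39.2; e = 37.2 − 39.2 = -2
Largest |e| is 2.5 at x = 10, residual 2.5.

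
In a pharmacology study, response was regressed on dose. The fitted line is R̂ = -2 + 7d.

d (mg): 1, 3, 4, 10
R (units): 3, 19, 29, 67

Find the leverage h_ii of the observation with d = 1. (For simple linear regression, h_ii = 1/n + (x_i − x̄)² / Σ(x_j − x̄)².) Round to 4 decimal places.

h = 0.5222

d̄ = (1 + 3 + 4 + 10)/4 = 4.5
Σ(d − d̄)² = 12.25 + 2.25 + 0.25 + 30.25 = 45
h = 1/4 + (-3.5)²/45 = 0.25 + 0.272222 = 0.5222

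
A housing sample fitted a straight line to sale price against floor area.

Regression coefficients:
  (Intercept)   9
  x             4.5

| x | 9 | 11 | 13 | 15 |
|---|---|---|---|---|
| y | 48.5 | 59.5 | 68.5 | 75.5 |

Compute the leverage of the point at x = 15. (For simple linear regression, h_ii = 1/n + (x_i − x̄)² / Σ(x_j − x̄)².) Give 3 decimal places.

x̄ = (9 + 11 + 13 + 15)/4 = 12
Σ(x − x̄)² = 9 + 1 + 1 + 9 = 20
h = 1/4 + (3)²/20 = 0.25 + 0.45 = 0.700

h = 0.700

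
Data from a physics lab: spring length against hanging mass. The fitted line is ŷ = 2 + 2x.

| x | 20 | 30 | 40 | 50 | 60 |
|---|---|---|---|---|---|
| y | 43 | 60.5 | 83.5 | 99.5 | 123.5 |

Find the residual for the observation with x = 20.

r = 1

ŷ = 2 + 2·20 = 42
r = 43 − 42 = 1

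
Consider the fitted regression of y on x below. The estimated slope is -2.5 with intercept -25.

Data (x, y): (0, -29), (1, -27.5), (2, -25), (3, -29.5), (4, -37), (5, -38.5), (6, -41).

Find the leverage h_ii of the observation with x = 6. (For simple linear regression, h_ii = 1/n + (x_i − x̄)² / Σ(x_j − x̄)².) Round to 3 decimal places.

h = 0.464

x̄ = (0 + 1 + 2 + 3 + 4 + 5 + 6)/7 = 3
Σ(x − x̄)² = 9 + 4 + 1 + 0 + 1 + 4 + 9 = 28
h = 1/7 + (3)²/28 = 0.142857 + 0.321429 = 0.464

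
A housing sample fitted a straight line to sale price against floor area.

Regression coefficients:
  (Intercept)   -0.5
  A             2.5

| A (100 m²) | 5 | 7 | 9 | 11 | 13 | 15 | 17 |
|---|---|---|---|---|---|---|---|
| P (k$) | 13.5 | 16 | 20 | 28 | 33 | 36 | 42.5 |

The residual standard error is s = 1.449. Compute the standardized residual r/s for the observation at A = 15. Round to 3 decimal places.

-0.690

P̂ = -0.5 + 2.5·15 = 37
r = 36 − 37 = -1
r/s = -1 / 1.449 = -0.690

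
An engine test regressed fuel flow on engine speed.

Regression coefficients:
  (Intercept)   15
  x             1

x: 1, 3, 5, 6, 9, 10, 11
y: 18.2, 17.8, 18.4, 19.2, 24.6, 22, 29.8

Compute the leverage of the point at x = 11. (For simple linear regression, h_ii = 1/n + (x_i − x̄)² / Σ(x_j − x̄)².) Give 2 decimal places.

x̄ = (1 + 3 + 5 + 6 + 9 + 10 + 11)/7 = 6.42857
Σ(x − x̄)² = 29.4694 + 11.7551 + 2.04082 + 0.183673 + 6.61224 + 12.7551 + 20.898 = 83.7143
h = 1/7 + (4.57143)²/83.7143 = 0.142857 + 0.249634 = 0.39

h = 0.39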